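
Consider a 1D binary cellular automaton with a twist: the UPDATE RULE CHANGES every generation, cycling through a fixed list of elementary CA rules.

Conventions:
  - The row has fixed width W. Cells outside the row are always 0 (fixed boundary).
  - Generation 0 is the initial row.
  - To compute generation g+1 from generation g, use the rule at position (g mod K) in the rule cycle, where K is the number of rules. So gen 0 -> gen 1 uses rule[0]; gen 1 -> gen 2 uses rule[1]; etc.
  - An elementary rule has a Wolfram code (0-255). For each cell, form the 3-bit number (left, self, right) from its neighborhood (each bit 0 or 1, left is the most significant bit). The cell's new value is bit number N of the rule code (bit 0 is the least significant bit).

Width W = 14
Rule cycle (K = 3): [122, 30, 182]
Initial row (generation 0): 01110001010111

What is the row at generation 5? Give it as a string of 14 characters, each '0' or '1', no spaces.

Gen 0: 01110001010111
Gen 1 (rule 122): 11011010101101
Gen 2 (rule 30): 10010010101001
Gen 3 (rule 182): 11111111111111
Gen 4 (rule 122): 10000000000001
Gen 5 (rule 30): 11000000000011

Answer: 11000000000011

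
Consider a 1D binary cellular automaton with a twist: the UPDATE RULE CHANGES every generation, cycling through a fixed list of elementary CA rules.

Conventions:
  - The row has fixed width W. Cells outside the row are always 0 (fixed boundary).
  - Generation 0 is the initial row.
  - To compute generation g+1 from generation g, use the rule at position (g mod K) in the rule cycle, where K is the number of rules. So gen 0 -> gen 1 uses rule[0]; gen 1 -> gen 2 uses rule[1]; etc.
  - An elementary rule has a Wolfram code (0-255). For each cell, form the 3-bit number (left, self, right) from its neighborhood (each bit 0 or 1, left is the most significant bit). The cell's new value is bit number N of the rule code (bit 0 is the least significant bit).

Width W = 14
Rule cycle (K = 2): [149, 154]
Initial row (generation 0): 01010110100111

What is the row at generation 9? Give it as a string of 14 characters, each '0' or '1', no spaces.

Gen 0: 01010110100111
Gen 1 (rule 149): 01010000110010
Gen 2 (rule 154): 10001001101101
Gen 3 (rule 149): 11101100000001
Gen 4 (rule 154): 11001010000010
Gen 5 (rule 149): 00101011111011
Gen 6 (rule 154): 01000011110010
Gen 7 (rule 149): 01111001101011
Gen 8 (rule 154): 11110111000010
Gen 9 (rule 149): 01100010111011

Answer: 01100010111011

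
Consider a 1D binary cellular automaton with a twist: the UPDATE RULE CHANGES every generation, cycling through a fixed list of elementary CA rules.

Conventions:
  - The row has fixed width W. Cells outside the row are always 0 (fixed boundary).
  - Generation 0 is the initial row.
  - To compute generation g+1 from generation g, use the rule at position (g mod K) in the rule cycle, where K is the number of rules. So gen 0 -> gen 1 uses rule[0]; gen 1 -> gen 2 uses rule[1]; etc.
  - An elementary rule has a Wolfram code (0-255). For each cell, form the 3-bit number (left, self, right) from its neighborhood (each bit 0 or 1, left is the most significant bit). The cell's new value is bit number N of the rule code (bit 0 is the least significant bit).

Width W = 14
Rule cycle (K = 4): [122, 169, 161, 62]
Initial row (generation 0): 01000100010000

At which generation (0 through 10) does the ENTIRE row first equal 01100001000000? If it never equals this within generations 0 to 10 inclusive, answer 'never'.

Gen 0: 01000100010000
Gen 1 (rule 122): 10101010101000
Gen 2 (rule 169): 01010101010011
Gen 3 (rule 161): 00101010100000
Gen 4 (rule 62): 01111111110000
Gen 5 (rule 122): 11000000011000
Gen 6 (rule 169): 10011111010011
Gen 7 (rule 161): 00001110100000
Gen 8 (rule 62): 00011001110000
Gen 9 (rule 122): 00111111011000
Gen 10 (rule 169): 10111110110011

Answer: never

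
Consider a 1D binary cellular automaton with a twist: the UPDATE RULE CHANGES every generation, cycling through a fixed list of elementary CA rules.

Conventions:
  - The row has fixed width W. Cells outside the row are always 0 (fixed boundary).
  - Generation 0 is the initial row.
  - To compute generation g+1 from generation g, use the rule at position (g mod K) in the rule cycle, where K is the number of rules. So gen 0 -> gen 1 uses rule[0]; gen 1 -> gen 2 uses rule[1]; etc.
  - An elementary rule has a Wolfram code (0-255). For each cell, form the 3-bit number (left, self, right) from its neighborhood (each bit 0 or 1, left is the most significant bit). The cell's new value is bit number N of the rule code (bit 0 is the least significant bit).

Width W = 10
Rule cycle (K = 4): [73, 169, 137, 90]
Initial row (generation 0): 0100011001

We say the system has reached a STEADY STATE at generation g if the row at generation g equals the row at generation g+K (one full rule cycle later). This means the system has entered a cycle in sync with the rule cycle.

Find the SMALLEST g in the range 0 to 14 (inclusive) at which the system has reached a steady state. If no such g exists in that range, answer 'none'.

Gen 0: 0100011001
Gen 1 (rule 73): 0001011000
Gen 2 (rule 169): 1100110011
Gen 3 (rule 137): 1000100010
Gen 4 (rule 90): 0101010101
Gen 5 (rule 73): 0000000000
Gen 6 (rule 169): 1111111111
Gen 7 (rule 137): 1111111110
Gen 8 (rule 90): 1000000011
Gen 9 (rule 73): 0011111011
Gen 10 (rule 169): 1011110110
Gen 11 (rule 137): 0011100100
Gen 12 (rule 90): 0110111010
Gen 13 (rule 73): 0110101000
Gen 14 (rule 169): 0101010011
Gen 15 (rule 137): 0000000010
Gen 16 (rule 90): 0000000101
Gen 17 (rule 73): 1111110000
Gen 18 (rule 169): 1111100111

Answer: none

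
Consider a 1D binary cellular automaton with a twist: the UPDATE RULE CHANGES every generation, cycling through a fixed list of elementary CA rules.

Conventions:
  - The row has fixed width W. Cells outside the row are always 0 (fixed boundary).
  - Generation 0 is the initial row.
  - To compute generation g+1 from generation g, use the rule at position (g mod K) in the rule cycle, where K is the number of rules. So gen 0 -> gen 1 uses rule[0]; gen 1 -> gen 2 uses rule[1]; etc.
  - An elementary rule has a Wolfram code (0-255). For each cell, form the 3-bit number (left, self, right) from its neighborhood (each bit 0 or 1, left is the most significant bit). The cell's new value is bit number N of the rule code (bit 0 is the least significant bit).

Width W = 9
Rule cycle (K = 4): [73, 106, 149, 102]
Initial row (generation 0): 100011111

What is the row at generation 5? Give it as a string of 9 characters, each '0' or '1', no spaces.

Answer: 101001100

Derivation:
Gen 0: 100011111
Gen 1 (rule 73): 001010001
Gen 2 (rule 106): 010100010
Gen 3 (rule 149): 010111011
Gen 4 (rule 102): 111001101
Gen 5 (rule 73): 101001100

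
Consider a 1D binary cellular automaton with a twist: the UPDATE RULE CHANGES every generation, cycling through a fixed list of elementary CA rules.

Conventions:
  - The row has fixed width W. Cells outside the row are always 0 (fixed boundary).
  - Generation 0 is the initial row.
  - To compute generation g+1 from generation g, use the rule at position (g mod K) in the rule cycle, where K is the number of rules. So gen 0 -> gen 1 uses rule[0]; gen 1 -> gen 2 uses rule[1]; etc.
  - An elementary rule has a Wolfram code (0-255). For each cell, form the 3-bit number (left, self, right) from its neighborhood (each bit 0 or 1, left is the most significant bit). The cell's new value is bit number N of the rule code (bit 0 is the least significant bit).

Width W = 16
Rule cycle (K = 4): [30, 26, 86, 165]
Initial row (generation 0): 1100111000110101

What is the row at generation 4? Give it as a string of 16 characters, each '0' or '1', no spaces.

Gen 0: 1100111000110101
Gen 1 (rule 30): 1011100101100101
Gen 2 (rule 26): 0010011001011000
Gen 3 (rule 86): 0111101111001100
Gen 4 (rule 165): 0011010110000001

Answer: 0011010110000001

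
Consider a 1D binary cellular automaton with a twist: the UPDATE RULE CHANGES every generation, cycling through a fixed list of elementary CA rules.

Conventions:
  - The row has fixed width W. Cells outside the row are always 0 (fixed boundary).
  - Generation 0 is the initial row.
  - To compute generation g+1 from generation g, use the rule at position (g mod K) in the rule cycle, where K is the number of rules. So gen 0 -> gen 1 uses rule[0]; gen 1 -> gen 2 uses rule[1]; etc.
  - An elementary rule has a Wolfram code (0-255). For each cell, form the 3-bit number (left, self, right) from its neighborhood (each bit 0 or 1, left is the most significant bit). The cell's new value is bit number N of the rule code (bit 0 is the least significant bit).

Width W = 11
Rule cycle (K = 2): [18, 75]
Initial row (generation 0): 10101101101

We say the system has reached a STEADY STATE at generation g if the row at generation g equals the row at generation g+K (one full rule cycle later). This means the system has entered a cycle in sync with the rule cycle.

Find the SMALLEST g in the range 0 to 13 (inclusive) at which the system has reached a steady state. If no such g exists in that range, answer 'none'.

Gen 0: 10101101101
Gen 1 (rule 18): 00000000000
Gen 2 (rule 75): 11111111111
Gen 3 (rule 18): 00000000000
Gen 4 (rule 75): 11111111111
Gen 5 (rule 18): 00000000000
Gen 6 (rule 75): 11111111111
Gen 7 (rule 18): 00000000000
Gen 8 (rule 75): 11111111111
Gen 9 (rule 18): 00000000000
Gen 10 (rule 75): 11111111111
Gen 11 (rule 18): 00000000000
Gen 12 (rule 75): 11111111111
Gen 13 (rule 18): 00000000000
Gen 14 (rule 75): 11111111111
Gen 15 (rule 18): 00000000000

Answer: 1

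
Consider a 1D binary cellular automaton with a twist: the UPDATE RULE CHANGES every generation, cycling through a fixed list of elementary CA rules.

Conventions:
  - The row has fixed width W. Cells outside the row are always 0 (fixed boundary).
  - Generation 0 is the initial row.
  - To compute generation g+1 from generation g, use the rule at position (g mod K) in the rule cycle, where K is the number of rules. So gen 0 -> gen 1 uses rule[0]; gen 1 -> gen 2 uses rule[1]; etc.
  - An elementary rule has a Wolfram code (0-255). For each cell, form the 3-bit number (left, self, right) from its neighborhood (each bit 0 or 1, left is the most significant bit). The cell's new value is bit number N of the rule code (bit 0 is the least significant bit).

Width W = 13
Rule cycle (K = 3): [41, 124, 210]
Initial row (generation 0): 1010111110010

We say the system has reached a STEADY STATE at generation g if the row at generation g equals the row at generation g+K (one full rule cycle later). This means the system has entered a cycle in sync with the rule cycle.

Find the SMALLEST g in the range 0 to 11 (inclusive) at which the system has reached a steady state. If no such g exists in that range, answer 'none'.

Answer: 10

Derivation:
Gen 0: 1010111110010
Gen 1 (rule 41): 0101100000000
Gen 2 (rule 124): 0111110000000
Gen 3 (rule 210): 1011111000000
Gen 4 (rule 41): 0110000011111
Gen 5 (rule 124): 0111000010001
Gen 6 (rule 210): 1011100101010
Gen 7 (rule 41): 0110000010100
Gen 8 (rule 124): 0111000011110
Gen 9 (rule 210): 1011100101111
Gen 10 (rule 41): 0110000011000
Gen 11 (rule 124): 0111000011100
Gen 12 (rule 210): 1011100101110
Gen 13 (rule 41): 0110000011000
Gen 14 (rule 124): 0111000011100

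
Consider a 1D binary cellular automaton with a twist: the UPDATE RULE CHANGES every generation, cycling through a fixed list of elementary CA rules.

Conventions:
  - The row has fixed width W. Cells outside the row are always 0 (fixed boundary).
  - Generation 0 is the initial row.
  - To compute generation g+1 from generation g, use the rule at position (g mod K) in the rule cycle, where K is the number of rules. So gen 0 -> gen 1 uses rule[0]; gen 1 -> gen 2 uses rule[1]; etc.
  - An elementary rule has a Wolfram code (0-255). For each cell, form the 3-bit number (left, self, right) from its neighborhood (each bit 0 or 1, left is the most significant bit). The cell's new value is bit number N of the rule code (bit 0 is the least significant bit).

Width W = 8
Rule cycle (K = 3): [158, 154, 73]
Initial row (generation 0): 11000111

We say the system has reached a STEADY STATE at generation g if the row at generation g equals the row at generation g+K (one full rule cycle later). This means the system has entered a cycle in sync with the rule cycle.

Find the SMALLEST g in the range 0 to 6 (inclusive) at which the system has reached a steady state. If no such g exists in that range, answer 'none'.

Gen 0: 11000111
Gen 1 (rule 158): 10101110
Gen 2 (rule 154): 00001101
Gen 3 (rule 73): 11101100
Gen 4 (rule 158): 11001010
Gen 5 (rule 154): 10110001
Gen 6 (rule 73): 00110100
Gen 7 (rule 158): 01100110
Gen 8 (rule 154): 11011101
Gen 9 (rule 73): 11010100

Answer: none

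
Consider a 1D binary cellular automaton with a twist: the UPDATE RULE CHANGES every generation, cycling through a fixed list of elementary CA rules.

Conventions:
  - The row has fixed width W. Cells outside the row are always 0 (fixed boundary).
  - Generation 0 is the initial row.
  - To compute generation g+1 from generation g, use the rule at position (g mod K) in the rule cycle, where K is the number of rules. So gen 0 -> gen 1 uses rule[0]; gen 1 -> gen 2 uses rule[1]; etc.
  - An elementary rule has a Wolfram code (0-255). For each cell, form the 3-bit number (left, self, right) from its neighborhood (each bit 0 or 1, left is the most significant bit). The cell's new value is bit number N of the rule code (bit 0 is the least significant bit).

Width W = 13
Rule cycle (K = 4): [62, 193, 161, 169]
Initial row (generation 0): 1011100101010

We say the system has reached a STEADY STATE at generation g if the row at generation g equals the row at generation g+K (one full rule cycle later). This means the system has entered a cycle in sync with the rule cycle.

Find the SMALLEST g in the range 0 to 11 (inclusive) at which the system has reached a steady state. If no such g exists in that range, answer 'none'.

Answer: none

Derivation:
Gen 0: 1011100101010
Gen 1 (rule 62): 1110011111111
Gen 2 (rule 193): 0110001111111
Gen 3 (rule 161): 0000100111110
Gen 4 (rule 169): 1110000111100
Gen 5 (rule 62): 1001001100010
Gen 6 (rule 193): 0000000101000
Gen 7 (rule 161): 1111110010011
Gen 8 (rule 169): 1111100000010
Gen 9 (rule 62): 1000010000111
Gen 10 (rule 193): 0011000110011
Gen 11 (rule 161): 1000010000000
Gen 12 (rule 169): 0011000111111
Gen 13 (rule 62): 0110101100000
Gen 14 (rule 193): 0010000101111
Gen 15 (rule 161): 1000110010110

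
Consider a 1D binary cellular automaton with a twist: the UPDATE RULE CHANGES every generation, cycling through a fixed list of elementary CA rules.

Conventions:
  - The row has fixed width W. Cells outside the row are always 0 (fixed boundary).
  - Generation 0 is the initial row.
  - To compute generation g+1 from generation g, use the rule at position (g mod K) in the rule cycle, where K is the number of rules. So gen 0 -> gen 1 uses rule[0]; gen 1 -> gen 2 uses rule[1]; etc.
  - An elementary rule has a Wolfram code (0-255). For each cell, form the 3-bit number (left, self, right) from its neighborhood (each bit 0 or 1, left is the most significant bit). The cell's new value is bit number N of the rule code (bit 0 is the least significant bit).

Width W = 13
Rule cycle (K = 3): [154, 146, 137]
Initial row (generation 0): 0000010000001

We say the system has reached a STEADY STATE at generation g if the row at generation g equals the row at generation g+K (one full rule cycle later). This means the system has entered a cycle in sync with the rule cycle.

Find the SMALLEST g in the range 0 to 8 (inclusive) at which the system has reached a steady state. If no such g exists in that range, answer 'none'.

Gen 0: 0000010000001
Gen 1 (rule 154): 0000101000010
Gen 2 (rule 146): 0001000100101
Gen 3 (rule 137): 1100010000000
Gen 4 (rule 154): 1010101000000
Gen 5 (rule 146): 0000000100000
Gen 6 (rule 137): 1111110001111
Gen 7 (rule 154): 1111101011110
Gen 8 (rule 146): 0111000001101
Gen 9 (rule 137): 0110011101000
Gen 10 (rule 154): 1101111000100
Gen 11 (rule 146): 0000110101010

Answer: none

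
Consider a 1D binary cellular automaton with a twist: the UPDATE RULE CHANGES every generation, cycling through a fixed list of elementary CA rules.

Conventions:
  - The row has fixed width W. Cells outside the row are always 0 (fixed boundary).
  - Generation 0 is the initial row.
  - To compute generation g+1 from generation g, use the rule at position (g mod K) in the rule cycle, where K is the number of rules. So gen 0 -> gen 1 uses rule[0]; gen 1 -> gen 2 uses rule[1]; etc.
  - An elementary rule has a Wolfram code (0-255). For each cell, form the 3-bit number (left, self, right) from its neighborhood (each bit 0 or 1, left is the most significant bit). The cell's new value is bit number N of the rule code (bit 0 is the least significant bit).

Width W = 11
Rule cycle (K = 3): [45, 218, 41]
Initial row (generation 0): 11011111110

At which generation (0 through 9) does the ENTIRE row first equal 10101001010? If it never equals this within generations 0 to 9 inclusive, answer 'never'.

Answer: 7

Derivation:
Gen 0: 11011111110
Gen 1 (rule 45): 10110000000
Gen 2 (rule 218): 00111000000
Gen 3 (rule 41): 10100011111
Gen 4 (rule 45): 11101010000
Gen 5 (rule 218): 11100001000
Gen 6 (rule 41): 10001100011
Gen 7 (rule 45): 10101001010
Gen 8 (rule 218): 00000110001
Gen 9 (rule 41): 11110100100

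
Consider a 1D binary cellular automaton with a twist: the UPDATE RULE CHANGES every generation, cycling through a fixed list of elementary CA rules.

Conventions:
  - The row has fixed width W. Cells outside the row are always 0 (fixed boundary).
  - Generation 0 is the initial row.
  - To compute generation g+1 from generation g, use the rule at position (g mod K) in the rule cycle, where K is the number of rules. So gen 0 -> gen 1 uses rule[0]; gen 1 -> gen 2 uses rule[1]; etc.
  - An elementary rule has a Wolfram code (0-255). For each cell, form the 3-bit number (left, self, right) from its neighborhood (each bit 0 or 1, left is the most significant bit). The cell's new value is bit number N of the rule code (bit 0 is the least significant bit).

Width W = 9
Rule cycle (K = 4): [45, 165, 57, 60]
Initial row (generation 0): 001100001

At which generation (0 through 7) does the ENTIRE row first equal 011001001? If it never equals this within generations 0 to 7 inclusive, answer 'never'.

Gen 0: 001100001
Gen 1 (rule 45): 101001101
Gen 2 (rule 165): 111000011
Gen 3 (rule 57): 100111010
Gen 4 (rule 60): 110100111
Gen 5 (rule 45): 101100100
Gen 6 (rule 165): 110000101
Gen 7 (rule 57): 101110010

Answer: never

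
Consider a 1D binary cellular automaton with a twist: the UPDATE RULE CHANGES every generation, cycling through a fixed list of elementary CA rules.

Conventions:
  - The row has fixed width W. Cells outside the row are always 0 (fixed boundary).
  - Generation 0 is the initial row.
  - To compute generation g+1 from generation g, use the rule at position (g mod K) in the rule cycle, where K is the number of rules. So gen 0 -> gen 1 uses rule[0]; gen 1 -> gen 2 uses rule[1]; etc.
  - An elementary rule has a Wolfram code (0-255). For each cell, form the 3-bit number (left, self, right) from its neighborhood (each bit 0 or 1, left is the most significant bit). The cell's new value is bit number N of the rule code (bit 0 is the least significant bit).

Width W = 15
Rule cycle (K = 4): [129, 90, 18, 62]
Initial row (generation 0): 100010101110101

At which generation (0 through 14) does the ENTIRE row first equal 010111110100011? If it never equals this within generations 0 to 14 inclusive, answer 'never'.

Answer: never

Derivation:
Gen 0: 100010101110101
Gen 1 (rule 129): 001000000100000
Gen 2 (rule 90): 010100001010000
Gen 3 (rule 18): 100010010001000
Gen 4 (rule 62): 110111111011100
Gen 5 (rule 129): 000011110001001
Gen 6 (rule 90): 000110011010110
Gen 7 (rule 18): 001001100000001
Gen 8 (rule 62): 011111010000011
Gen 9 (rule 129): 001110000111000
Gen 10 (rule 90): 011011001101100
Gen 11 (rule 18): 100000110000010
Gen 12 (rule 62): 110001101000111
Gen 13 (rule 129): 000100000010010
Gen 14 (rule 90): 001010000101101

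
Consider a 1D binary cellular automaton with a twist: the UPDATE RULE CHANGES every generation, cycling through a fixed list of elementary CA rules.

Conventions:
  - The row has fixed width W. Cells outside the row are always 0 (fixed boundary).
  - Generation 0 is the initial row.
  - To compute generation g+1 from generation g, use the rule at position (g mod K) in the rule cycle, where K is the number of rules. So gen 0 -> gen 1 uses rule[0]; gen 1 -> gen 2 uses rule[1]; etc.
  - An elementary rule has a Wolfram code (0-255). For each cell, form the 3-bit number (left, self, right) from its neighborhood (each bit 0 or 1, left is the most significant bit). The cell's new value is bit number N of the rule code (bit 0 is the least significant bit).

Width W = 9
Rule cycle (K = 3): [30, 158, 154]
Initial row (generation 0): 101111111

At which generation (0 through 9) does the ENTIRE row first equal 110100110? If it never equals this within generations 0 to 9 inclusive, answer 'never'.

Gen 0: 101111111
Gen 1 (rule 30): 101000000
Gen 2 (rule 158): 101100000
Gen 3 (rule 154): 001010000
Gen 4 (rule 30): 011011000
Gen 5 (rule 158): 110010100
Gen 6 (rule 154): 101100010
Gen 7 (rule 30): 101010111
Gen 8 (rule 158): 101010110
Gen 9 (rule 154): 000000101

Answer: never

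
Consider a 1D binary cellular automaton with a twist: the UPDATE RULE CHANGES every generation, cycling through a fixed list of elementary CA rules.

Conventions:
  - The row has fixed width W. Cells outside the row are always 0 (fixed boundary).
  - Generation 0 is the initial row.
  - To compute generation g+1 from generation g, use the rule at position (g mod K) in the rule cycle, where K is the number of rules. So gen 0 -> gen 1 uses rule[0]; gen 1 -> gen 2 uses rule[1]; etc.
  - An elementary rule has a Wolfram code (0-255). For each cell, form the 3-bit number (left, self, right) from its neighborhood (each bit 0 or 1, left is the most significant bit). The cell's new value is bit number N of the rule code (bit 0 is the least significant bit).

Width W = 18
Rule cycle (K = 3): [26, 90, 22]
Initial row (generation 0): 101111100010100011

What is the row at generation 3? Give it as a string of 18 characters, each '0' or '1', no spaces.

Gen 0: 101111100010100011
Gen 1 (rule 26): 001000010100010110
Gen 2 (rule 90): 010100100010100111
Gen 3 (rule 22): 110111110110111000

Answer: 110111110110111000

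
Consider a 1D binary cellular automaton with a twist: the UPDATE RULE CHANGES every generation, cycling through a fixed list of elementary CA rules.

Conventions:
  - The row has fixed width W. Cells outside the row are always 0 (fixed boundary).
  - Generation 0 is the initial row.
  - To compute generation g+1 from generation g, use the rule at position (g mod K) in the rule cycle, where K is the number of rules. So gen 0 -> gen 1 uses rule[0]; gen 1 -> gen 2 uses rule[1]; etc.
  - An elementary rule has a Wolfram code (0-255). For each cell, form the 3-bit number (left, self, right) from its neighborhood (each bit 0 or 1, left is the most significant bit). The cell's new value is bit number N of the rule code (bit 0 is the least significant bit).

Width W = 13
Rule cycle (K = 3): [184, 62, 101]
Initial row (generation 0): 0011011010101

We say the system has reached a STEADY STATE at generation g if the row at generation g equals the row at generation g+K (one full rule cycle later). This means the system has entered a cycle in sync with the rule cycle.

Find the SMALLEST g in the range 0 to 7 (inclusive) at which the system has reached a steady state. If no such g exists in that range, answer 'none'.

Gen 0: 0011011010101
Gen 1 (rule 184): 0010110101010
Gen 2 (rule 62): 0111101111111
Gen 3 (rule 101): 0000110000001
Gen 4 (rule 184): 0000101000000
Gen 5 (rule 62): 0001111100000
Gen 6 (rule 101): 1100000101111
Gen 7 (rule 184): 1010000011110
Gen 8 (rule 62): 1111000110001
Gen 9 (rule 101): 0001010010101
Gen 10 (rule 184): 0000101001010

Answer: none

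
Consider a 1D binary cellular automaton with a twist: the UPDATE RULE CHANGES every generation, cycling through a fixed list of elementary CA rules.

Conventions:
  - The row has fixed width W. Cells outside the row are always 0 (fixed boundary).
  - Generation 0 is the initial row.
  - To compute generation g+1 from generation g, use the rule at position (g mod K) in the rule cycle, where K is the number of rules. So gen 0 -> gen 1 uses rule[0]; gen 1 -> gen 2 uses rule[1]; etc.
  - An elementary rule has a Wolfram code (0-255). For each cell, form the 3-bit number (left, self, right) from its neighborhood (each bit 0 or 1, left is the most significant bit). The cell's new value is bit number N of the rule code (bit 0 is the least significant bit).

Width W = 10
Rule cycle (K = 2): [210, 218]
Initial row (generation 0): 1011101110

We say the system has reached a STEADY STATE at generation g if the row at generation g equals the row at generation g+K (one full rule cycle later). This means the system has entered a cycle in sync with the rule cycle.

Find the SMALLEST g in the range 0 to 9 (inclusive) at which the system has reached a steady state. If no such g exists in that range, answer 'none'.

Gen 0: 1011101110
Gen 1 (rule 210): 0001100111
Gen 2 (rule 218): 0011111111
Gen 3 (rule 210): 0101111111
Gen 4 (rule 218): 1001111111
Gen 5 (rule 210): 0110111111
Gen 6 (rule 218): 1110111111
Gen 7 (rule 210): 0110011111
Gen 8 (rule 218): 1111111111
Gen 9 (rule 210): 0111111111
Gen 10 (rule 218): 1111111111
Gen 11 (rule 210): 0111111111

Answer: 8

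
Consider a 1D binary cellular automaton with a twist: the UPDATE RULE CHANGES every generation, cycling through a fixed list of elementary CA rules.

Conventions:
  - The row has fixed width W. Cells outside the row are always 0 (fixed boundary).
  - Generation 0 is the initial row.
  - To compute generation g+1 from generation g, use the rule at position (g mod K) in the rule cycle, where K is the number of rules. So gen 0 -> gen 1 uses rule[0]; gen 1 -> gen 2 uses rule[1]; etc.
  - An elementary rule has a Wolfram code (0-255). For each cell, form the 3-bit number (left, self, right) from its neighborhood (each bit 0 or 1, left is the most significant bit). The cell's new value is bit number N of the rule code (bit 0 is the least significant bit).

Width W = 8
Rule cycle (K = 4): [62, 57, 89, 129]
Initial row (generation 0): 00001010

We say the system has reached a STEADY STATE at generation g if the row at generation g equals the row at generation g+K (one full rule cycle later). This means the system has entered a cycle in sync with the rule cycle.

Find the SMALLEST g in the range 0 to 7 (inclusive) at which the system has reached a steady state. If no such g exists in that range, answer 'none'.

Gen 0: 00001010
Gen 1 (rule 62): 00011111
Gen 2 (rule 57): 11010000
Gen 3 (rule 89): 11001111
Gen 4 (rule 129): 00000110
Gen 5 (rule 62): 00001101
Gen 6 (rule 57): 11101010
Gen 7 (rule 89): 10100001
Gen 8 (rule 129): 00001100
Gen 9 (rule 62): 00011010
Gen 10 (rule 57): 11010101
Gen 11 (rule 89): 11000000

Answer: none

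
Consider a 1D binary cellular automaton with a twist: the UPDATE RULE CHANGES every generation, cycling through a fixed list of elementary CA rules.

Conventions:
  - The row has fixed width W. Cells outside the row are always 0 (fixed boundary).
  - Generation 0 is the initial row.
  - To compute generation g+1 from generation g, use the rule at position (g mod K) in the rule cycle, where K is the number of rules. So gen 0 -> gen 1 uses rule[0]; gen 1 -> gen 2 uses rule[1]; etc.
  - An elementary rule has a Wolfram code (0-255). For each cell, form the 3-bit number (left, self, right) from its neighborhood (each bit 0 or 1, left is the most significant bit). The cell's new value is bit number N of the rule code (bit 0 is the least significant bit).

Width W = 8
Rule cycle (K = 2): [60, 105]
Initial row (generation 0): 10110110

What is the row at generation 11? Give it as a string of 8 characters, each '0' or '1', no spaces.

Gen 0: 10110110
Gen 1 (rule 60): 11101101
Gen 2 (rule 105): 10111110
Gen 3 (rule 60): 11100001
Gen 4 (rule 105): 10101100
Gen 5 (rule 60): 11111010
Gen 6 (rule 105): 10001100
Gen 7 (rule 60): 11001010
Gen 8 (rule 105): 11000100
Gen 9 (rule 60): 10100110
Gen 10 (rule 105): 01000110
Gen 11 (rule 60): 01100101

Answer: 01100101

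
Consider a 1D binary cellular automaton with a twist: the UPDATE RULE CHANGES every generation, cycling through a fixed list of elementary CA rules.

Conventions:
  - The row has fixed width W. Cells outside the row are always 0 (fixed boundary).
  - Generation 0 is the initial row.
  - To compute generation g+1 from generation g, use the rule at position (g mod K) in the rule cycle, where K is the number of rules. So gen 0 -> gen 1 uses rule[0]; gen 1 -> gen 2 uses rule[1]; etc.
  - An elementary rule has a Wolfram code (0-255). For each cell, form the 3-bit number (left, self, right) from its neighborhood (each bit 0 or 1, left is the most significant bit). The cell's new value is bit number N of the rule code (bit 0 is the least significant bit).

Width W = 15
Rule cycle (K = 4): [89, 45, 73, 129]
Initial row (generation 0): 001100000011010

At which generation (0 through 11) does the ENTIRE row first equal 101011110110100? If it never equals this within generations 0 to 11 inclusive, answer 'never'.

Gen 0: 001100000011010
Gen 1 (rule 89): 101111111011001
Gen 2 (rule 45): 111000000110001
Gen 3 (rule 73): 101011110110100
Gen 4 (rule 129): 000001100000001
Gen 5 (rule 89): 111101111111100
Gen 6 (rule 45): 100011000000001
Gen 7 (rule 73): 001011011111100
Gen 8 (rule 129): 100000001111001
Gen 9 (rule 89): 011111101001100
Gen 10 (rule 45): 010000011001001
Gen 11 (rule 73): 000111011000000

Answer: 3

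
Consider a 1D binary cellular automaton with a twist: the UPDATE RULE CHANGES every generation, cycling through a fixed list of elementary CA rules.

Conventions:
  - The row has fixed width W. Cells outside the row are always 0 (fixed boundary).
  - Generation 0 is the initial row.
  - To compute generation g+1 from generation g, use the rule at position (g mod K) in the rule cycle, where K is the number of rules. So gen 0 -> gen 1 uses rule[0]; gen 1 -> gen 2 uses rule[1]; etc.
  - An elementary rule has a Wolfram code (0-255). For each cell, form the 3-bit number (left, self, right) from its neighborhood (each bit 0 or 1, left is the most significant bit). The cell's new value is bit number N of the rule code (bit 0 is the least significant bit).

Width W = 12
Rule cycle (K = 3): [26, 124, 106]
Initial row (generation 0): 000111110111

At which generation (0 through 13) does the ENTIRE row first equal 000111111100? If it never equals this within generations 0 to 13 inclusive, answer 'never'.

Answer: never

Derivation:
Gen 0: 000111110111
Gen 1 (rule 26): 001100000100
Gen 2 (rule 124): 001110000110
Gen 3 (rule 106): 011010001110
Gen 4 (rule 26): 110001011001
Gen 5 (rule 124): 111001111101
Gen 6 (rule 106): 101011000110
Gen 7 (rule 26): 000010101101
Gen 8 (rule 124): 000011111111
Gen 9 (rule 106): 000110000001
Gen 10 (rule 26): 001101000010
Gen 11 (rule 124): 001111100011
Gen 12 (rule 106): 011000100111
Gen 13 (rule 26): 110101011100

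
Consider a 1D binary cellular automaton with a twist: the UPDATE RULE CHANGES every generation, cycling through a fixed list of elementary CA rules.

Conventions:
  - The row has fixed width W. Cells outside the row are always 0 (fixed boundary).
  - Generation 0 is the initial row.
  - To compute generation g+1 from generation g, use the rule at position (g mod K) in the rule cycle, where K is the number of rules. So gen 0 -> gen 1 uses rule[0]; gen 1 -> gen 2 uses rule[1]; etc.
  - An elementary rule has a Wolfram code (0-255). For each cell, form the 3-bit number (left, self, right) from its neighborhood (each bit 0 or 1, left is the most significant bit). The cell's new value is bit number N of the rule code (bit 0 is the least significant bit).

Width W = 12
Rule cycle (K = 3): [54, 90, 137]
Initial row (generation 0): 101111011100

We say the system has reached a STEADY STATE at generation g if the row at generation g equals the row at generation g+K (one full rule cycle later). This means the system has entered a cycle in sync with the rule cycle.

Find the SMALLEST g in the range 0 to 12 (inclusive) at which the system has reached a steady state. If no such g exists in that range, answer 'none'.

Answer: none

Derivation:
Gen 0: 101111011100
Gen 1 (rule 54): 110000100010
Gen 2 (rule 90): 111001010101
Gen 3 (rule 137): 110000000000
Gen 4 (rule 54): 001000000000
Gen 5 (rule 90): 010100000000
Gen 6 (rule 137): 000001111111
Gen 7 (rule 54): 000010000000
Gen 8 (rule 90): 000101000000
Gen 9 (rule 137): 110000011111
Gen 10 (rule 54): 001000100000
Gen 11 (rule 90): 010101010000
Gen 12 (rule 137): 000000000111
Gen 13 (rule 54): 000000001000
Gen 14 (rule 90): 000000010100
Gen 15 (rule 137): 111111000001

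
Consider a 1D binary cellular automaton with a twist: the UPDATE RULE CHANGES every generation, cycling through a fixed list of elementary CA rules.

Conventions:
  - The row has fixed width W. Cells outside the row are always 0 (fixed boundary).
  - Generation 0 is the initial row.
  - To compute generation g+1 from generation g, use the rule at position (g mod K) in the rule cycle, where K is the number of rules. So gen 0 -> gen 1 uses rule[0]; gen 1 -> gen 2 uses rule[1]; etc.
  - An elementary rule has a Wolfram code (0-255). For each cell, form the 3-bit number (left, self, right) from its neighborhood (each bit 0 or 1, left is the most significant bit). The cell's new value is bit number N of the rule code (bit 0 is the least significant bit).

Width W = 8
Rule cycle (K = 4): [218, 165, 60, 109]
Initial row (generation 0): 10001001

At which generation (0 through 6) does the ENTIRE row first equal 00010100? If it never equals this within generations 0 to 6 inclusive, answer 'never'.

Gen 0: 10001001
Gen 1 (rule 218): 01010110
Gen 2 (rule 165): 01111000
Gen 3 (rule 60): 01000100
Gen 4 (rule 109): 01010101
Gen 5 (rule 218): 10000000
Gen 6 (rule 165): 10111111

Answer: never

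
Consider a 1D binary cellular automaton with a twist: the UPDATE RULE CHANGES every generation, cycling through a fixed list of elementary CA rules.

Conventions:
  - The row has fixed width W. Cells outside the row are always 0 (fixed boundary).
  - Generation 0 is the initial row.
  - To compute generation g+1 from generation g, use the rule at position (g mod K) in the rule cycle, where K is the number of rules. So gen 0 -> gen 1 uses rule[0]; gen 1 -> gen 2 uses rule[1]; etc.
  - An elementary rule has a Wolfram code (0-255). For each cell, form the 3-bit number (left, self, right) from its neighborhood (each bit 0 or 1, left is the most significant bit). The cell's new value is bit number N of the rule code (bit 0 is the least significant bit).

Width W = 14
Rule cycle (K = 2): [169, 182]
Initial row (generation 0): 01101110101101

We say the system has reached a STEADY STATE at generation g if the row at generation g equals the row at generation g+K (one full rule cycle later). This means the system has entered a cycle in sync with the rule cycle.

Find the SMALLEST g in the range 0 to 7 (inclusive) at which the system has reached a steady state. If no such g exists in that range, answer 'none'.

Answer: none

Derivation:
Gen 0: 01101110101101
Gen 1 (rule 169): 01011101011010
Gen 2 (rule 182): 11101011100111
Gen 3 (rule 169): 11010111000110
Gen 4 (rule 182): 00111010101001
Gen 5 (rule 169): 10110101010000
Gen 6 (rule 182): 11001111111000
Gen 7 (rule 169): 10001111110011
Gen 8 (rule 182): 11010111101100
Gen 9 (rule 169): 10101111011001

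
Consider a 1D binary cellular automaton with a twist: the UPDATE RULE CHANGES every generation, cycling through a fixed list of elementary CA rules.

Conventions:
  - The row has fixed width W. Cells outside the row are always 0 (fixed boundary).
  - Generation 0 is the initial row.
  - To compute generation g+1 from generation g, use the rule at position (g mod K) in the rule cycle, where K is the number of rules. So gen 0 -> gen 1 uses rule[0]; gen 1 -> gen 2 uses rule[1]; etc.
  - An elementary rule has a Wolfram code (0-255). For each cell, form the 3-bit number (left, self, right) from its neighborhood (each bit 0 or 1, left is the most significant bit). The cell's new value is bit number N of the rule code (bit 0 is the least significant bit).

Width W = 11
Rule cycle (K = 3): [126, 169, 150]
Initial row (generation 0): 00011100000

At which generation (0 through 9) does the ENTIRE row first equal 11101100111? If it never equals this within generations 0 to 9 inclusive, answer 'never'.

Gen 0: 00011100000
Gen 1 (rule 126): 00110110000
Gen 2 (rule 169): 10101100111
Gen 3 (rule 150): 10100011010
Gen 4 (rule 126): 11110111111
Gen 5 (rule 169): 11101111110
Gen 6 (rule 150): 01000111101
Gen 7 (rule 126): 11101100111
Gen 8 (rule 169): 11011000110
Gen 9 (rule 150): 00000101001

Answer: 7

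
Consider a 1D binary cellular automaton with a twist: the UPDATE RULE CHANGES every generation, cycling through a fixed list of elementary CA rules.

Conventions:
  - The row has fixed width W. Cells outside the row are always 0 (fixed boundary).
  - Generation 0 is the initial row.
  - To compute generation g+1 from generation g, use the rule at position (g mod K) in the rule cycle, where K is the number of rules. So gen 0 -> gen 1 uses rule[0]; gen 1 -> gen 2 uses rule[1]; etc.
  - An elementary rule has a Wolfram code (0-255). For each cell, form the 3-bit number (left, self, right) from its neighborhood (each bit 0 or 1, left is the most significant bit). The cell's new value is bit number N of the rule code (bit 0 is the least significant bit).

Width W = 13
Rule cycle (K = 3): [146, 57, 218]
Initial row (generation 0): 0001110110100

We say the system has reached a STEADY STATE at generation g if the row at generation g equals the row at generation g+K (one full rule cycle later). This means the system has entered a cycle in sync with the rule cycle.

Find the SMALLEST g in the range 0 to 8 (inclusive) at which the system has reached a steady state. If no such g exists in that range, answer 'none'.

Gen 0: 0001110110100
Gen 1 (rule 146): 0010100000010
Gen 2 (rule 57): 1001011111001
Gen 3 (rule 218): 0110011111110
Gen 4 (rule 146): 1001101111101
Gen 5 (rule 57): 0101011000010
Gen 6 (rule 218): 1000011100101
Gen 7 (rule 146): 0100101011000
Gen 8 (rule 57): 0010010110111
Gen 9 (rule 218): 0101100110111
Gen 10 (rule 146): 1000011000010
Gen 11 (rule 57): 0111010111001

Answer: none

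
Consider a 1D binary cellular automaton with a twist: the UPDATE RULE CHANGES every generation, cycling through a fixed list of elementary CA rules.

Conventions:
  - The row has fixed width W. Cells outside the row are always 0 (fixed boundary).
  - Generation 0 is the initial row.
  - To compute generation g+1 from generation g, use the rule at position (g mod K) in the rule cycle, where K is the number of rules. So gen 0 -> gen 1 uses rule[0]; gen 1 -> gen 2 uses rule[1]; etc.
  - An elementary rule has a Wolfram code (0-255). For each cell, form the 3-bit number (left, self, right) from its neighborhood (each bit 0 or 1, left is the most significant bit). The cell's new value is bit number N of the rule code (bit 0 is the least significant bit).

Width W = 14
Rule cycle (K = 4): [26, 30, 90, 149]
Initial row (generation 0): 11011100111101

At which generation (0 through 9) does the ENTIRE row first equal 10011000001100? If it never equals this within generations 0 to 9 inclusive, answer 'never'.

Answer: never

Derivation:
Gen 0: 11011100111101
Gen 1 (rule 26): 10010011100000
Gen 2 (rule 30): 11111110010000
Gen 3 (rule 90): 10000011101000
Gen 4 (rule 149): 11111001001111
Gen 5 (rule 26): 10000110111000
Gen 6 (rule 30): 11001100100100
Gen 7 (rule 90): 11111111011010
Gen 8 (rule 149): 01111110000011
Gen 9 (rule 26): 11000001000110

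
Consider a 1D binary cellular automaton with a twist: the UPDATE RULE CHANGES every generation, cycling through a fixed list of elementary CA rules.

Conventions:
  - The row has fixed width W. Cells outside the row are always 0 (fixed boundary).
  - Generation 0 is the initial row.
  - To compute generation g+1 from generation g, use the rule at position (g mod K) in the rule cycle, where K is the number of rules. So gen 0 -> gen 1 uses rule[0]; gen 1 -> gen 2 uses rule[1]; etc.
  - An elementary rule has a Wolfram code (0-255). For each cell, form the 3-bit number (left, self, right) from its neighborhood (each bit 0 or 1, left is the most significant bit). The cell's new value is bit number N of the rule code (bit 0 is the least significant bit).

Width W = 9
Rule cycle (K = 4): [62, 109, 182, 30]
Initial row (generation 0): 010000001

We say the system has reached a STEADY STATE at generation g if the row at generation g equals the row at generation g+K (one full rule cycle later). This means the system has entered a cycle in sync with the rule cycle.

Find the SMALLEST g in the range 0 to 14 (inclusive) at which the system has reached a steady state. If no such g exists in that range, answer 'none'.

Gen 0: 010000001
Gen 1 (rule 62): 111000011
Gen 2 (rule 109): 101011011
Gen 3 (rule 182): 111100100
Gen 4 (rule 30): 100011110
Gen 5 (rule 62): 110110001
Gen 6 (rule 109): 111110101
Gen 7 (rule 182): 011101111
Gen 8 (rule 30): 110001000
Gen 9 (rule 62): 101011100
Gen 10 (rule 109): 111110101
Gen 11 (rule 182): 011101111
Gen 12 (rule 30): 110001000
Gen 13 (rule 62): 101011100
Gen 14 (rule 109): 111110101
Gen 15 (rule 182): 011101111
Gen 16 (rule 30): 110001000
Gen 17 (rule 62): 101011100
Gen 18 (rule 109): 111110101

Answer: 6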